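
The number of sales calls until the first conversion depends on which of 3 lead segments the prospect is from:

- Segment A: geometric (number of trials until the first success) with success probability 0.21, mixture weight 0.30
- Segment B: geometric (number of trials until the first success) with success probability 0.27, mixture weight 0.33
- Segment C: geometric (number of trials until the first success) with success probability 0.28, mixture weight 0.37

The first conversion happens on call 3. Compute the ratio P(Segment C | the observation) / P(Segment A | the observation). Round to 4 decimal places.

The posterior odds equal the prior odds times the likelihood ratio: (π_i/π_j)·(f_i(x)/f_j(x)).
Geometric probabilities:
  f_A = 0.131061
  f_B = 0.143883
  f_C = 0.145152
0.0537062 / 0.0393183 ≈ 1.3659

1.3659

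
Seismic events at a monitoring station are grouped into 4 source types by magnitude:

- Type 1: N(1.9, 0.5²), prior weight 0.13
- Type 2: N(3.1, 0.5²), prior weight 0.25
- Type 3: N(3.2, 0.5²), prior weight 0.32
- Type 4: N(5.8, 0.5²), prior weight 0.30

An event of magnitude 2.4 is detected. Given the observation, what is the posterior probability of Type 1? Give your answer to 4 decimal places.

0.3014

Apply Bayes' rule: the posterior for each component is proportional to its prior times its likelihood at x.
Evaluate each component's likelihood at the observed value:
  p_1 = (1/(0.5·√(2π)))·exp(−(2.4−1.9)²/(2·0.5²)) = 0.797885·exp(-0.50000) = 0.483941
  p_2 = (1/(0.5·√(2π)))·exp(−(2.4−3.1)²/(2·0.5²)) = 0.797885·exp(-0.98000) = 0.299455
  p_3 = (1/(0.5·√(2π)))·exp(−(2.4−3.2)²/(2·0.5²)) = 0.797885·exp(-1.28000) = 0.221842
  p_4 = (1/(0.5·√(2π)))·exp(−(2.4−5.8)²/(2·0.5²)) = 0.797885·exp(-23.12000) = 7.26192e-11
Multiply by the mixture weights:
  π_1·p_1 = 0.13 × 0.483941 = 0.0629124
  π_2·p_2 = 0.25 × 0.299455 = 0.0748637
  π_3·p_3 = 0.32 × 0.221842 = 0.0709893
  π_4·p_4 = 0.30 × 7.26192e-11 = 2.17858e-11
Sum: 0.0629124 + 0.0748637 + 0.0709893 + 2.17858e-11 = 0.208765
P(Type 1 | 2.4) = 0.0629124 / 0.208765 ≈ 0.3014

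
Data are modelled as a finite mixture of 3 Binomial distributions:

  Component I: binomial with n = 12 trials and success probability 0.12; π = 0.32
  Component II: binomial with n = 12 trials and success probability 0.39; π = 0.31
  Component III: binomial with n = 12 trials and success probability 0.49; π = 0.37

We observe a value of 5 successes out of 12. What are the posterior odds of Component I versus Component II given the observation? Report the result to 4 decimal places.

Posterior odds = (π_i f_i(x)) / (π_j f_j(x)); the normalising sum cancels.
Component likelihoods at x = 5 successes out of 12:
  f_I = C(12,5)·0.12^5·0.88^7 = 792·2.48832e-05·0.408676 = 0.00805397
  f_II = C(12,5)·0.39^5·0.61^7 = 792·0.00902242·0.0314274 = 0.224573
  f_III = C(12,5)·0.49^5·0.51^7 = 792·0.0282475·0.00897411 = 0.200769
0.00257727 / 0.0696176 ≈ 0.0370

0.0370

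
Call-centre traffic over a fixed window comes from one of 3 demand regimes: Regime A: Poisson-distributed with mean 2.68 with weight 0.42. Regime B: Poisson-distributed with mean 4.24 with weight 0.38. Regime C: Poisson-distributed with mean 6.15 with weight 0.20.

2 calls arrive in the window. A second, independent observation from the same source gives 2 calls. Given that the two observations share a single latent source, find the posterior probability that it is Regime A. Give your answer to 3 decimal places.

The responsibility of component k is w_k f_k(x) divided by Σ_j w_j f_j(x).
Since both observations come from the same component, the likelihood for component k is f_k(x₁)·f_k(x₂).
  f_A = [e^(−2.68)·2.68^2/2! = 0.246224] × [0.246224] = 0.0606263
  f_B = [e^(−4.24)·4.24^2/2! = 0.129507] × [0.129507] = 0.0167721
  f_C = [e^(−6.15)·6.15^2/2! = 0.0403468] × [0.0403468] = 0.00162786
Prior × likelihood for each component:
  w_A·f_A = 0.42 × 0.0606263 = 0.025463
  w_B·f_B = 0.38 × 0.0167721 = 0.00637338
  w_C·f_C = 0.20 × 0.00162786 = 0.000325573
Marginal: 0.025463 + 0.00637338 + 0.000325573 = 0.032162
P(Regime A | x₁, x₂) = 0.025463 / 0.032162 ≈ 0.792

0.792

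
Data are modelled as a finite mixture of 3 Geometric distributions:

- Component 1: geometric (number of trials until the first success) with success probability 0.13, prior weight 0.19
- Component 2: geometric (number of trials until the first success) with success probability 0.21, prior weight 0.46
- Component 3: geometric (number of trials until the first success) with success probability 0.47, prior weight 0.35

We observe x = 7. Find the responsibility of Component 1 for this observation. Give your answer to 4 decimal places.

By Bayes' theorem, P(k | x) = π_k f_k(x) / Σ_j π_j f_j(x).
Evaluate each component's likelihood at the observed value:
  p_1 = 0.13·(1−0.13)^6 = 0.13·0.433626 = 0.0563714
  p_2 = 0.21·(1−0.21)^6 = 0.21·0.243087 = 0.0510484
  p_3 = 0.47·(1−0.47)^6 = 0.47·0.0221644 = 0.0104172
Weight by the priors:
  π_1·p_1 = 0.19 × 0.0563714 = 0.0107106
  π_2·p_2 = 0.46 × 0.0510484 = 0.0234822
  π_3·p_3 = 0.35 × 0.0104172 = 0.00364604
Marginal: 0.0107106 + 0.0234822 + 0.00364604 = 0.0378389
P(Component 1 | the observation) = 0.0107106 / 0.0378389 ≈ 0.2831

0.2831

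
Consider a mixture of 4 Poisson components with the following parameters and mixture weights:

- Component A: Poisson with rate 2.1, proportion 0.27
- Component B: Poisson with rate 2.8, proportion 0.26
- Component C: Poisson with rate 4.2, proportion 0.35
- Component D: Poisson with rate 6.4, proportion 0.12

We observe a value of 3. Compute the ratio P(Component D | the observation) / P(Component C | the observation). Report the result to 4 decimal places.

The posterior odds equal the prior odds times the likelihood ratio: (w_i/w_j)·(f_i(x)/f_j(x)).
Component likelihoods at x = 3:
  L_A = e^(−2.1)·2.1^3/3! = 0.189011
  L_B = e^(−2.8)·2.8^3/3! = 0.222484
  L_C = e^(−4.2)·4.2^3/3! = 0.185165
  L_D = e^(−6.4)·6.4^3/3! = 0.0725945
Posterior odds = (w_D·L_D) / (w_C·L_C) = (0.12·0.0725945) / (0.35·0.185165) = 0.00871135 / 0.0648079 ≈ 0.1344

0.1344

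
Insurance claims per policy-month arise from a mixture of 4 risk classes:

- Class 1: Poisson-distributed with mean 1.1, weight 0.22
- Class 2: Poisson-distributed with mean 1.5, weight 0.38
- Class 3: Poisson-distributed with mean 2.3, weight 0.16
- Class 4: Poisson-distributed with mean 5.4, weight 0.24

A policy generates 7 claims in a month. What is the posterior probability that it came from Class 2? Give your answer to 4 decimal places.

Apply Bayes' rule: the posterior for each component is proportional to its prior times its likelihood at x.
Poisson probabilities:
  L_1 = 0.000128705
  L_2 = 0.000756426
  L_3 = 0.00677309
  L_4 = 0.119987
Weight by the priors:
  π_1·L_1 = 0.22 × 0.000128705 = 2.8315e-05
  π_2·L_2 = 0.38 × 0.000756426 = 0.000287442
  π_3·L_3 = 0.16 × 0.00677309 = 0.00108369
  π_4·L_4 = 0.24 × 0.119987 = 0.028797
Marginal: 2.8315e-05 + 0.000287442 + 0.00108369 + 0.028797 = 0.0301964
P(Class 2 | 7 claims) ≈ 0.0095

0.0095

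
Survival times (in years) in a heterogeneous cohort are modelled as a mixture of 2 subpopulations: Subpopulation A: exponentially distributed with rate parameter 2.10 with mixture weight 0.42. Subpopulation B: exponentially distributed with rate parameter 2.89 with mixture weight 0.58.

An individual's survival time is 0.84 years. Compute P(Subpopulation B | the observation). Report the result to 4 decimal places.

0.4946

P(component k | x) = π_k·f_k(x) / marginal(x), where marginal(x) = Σ_j π_j·f_j(x).
Evaluate each component's likelihood at the observed value:
  f_A = 0.359852
  f_B = 0.255038
Unnormalised posteriors:
  π_A·f_A = 0.42 × 0.359852 = 0.151138
  π_B·f_B = 0.58 × 0.255038 = 0.147922
Evidence: 0.151138 + 0.147922 = 0.29906
P(Subpopulation B | data) = 0.147922 / 0.29906 ≈ 0.4946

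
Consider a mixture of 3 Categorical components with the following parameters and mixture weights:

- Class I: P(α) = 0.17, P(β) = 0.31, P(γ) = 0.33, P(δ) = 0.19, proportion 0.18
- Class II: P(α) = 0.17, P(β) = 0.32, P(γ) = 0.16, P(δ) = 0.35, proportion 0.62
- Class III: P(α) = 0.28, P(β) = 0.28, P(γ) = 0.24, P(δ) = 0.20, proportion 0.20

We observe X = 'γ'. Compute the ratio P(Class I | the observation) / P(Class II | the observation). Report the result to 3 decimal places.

Posterior odds = (π_i f_i(x)) / (π_j f_j(x)); the normalising sum cancels.
Component likelihoods at x = 'γ':
  p_I = P(γ | comp) = 0.33
  p_II = P(γ | comp) = 0.16
  p_III = P(γ | comp) = 0.24
Odds = (0.18/0.62) × (0.33/0.16) = 0.290323 × 2.0625 ≈ 0.599

0.599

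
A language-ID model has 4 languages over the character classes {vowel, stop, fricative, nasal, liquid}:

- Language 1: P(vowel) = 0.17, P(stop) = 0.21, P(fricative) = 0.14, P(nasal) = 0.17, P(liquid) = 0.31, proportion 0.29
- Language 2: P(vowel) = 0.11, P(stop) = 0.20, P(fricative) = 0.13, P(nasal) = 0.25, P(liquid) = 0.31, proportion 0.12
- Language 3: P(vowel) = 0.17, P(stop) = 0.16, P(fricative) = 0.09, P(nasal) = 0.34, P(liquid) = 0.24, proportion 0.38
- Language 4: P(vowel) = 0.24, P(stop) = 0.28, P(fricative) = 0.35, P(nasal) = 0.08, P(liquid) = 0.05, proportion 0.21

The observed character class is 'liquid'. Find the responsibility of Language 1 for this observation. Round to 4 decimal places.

0.3929

By Bayes' theorem, P(k | x) = π_k f_k(x) / Σ_j π_j f_j(x).
Evaluate each component's likelihood at the observed value:
  L_1 = P(liquid | comp) = 0.31
  L_2 = P(liquid | comp) = 0.31
  L_3 = P(liquid | comp) = 0.24
  L_4 = P(liquid | comp) = 0.05
Prior × likelihood for each component:
  π_1·L_1 = 0.29 × 0.31 = 0.0899
  π_2·L_2 = 0.12 × 0.31 = 0.0372
  π_3·L_3 = 0.38 × 0.24 = 0.0912
  π_4·L_4 = 0.21 × 0.05 = 0.0105
Marginal: 0.0899 + 0.0372 + 0.0912 + 0.0105 = 0.2288
Responsibility of Language 1: 0.0899 / 0.2288 ≈ 0.3929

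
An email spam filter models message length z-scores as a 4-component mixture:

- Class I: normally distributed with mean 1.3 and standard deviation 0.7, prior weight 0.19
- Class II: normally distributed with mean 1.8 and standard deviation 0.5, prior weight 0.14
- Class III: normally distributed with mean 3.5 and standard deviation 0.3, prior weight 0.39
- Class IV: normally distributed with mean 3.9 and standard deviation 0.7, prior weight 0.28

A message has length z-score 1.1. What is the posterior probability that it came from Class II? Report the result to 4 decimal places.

0.2873

Apply Bayes' rule: the posterior for each component is proportional to its prior times its likelihood at x.
Evaluate each component's likelihood at the observed value:
  f_I = 0.547124
  f_II = 0.299455
  f_III = 1.68409e-14
  f_IV = 0.000191186
Unnormalised posteriors:
  P(Z=I)·f_I = 0.19 × 0.547124 = 0.103954
  P(Z=II)·f_II = 0.14 × 0.299455 = 0.0419237
  P(Z=III)·f_III = 0.39 × 1.68409e-14 = 6.56795e-15
  P(Z=IV)·f_IV = 0.28 × 0.000191186 = 5.35321e-05
Sum: 0.103954 + 0.0419237 + 6.56795e-15 + 5.35321e-05 = 0.145931
So the posterior for Class II is 0.0419237 / 0.145931 ≈ 0.2873.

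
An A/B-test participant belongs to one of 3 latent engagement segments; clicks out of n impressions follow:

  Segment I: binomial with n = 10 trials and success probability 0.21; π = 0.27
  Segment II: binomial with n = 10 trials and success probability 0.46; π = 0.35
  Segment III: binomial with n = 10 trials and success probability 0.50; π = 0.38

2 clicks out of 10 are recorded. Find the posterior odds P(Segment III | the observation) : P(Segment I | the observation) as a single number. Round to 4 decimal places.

The posterior odds equal the prior odds times the likelihood ratio: (w_i/w_j)·(f_i(x)/f_j(x)).
Binomial probabilities:
  p_I = C(10,2)·0.21^2·0.79^8 = 45·0.0441·0.151711 = 0.30107
  p_II = C(10,2)·0.46^2·0.54^8 = 45·0.2116·0.0072302 = 0.0688459
  p_III = C(10,2)·0.50^2·0.50^8 = 45·0.25·0.00390625 = 0.0439453
Posterior odds = (w_III·p_III) / (w_I·p_I) = (0.38·0.0439453) / (0.27·0.30107) = 0.0166992 / 0.081289 ≈ 0.2054

0.2054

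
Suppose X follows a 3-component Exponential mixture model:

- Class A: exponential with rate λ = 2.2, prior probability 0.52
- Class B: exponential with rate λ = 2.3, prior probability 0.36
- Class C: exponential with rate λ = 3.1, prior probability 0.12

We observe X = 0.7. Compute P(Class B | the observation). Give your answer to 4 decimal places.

By Bayes' theorem, P(k | x) = P(Z=k) f_k(x) / Σ_j P(Z=j) f_j(x).
Exponential densities:
  f_A = 0.471638
  f_B = 0.459742
  f_C = 0.353951
Prior × likelihood for each component:
  P(Z=A)·f_A = 0.52 × 0.471638 = 0.245252
  P(Z=B)·f_B = 0.36 × 0.459742 = 0.165507
  P(Z=C)·f_C = 0.12 × 0.353951 = 0.0424741
Marginal: 0.245252 + 0.165507 + 0.0424741 = 0.453233
P(Class B | 0.7) ≈ 0.3652

0.3652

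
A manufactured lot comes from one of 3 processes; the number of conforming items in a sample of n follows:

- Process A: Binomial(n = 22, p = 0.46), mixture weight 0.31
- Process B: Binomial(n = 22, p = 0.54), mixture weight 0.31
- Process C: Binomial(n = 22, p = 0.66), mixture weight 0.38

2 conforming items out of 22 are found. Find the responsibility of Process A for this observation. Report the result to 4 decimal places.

Apply Bayes' rule: the posterior for each component is proportional to its prior times its likelihood at x.
Evaluate each component's likelihood at the observed value:
  L_A = C(22,2)·0.46^2·0.54^20 = 231·0.2116·4.44504e-06 = 0.000217272
  L_B = C(22,2)·0.54^2·0.46^20 = 231·0.2916·1.79952e-07 = 1.21215e-05
  L_C = C(22,2)·0.66^2·0.34^20 = 231·0.4356·4.26166e-10 = 4.28823e-08
Unnormalised posteriors:
  π_A·L_A = 0.31 × 0.000217272 = 6.73542e-05
  π_B·L_B = 0.31 × 1.21215e-05 = 3.75766e-06
  π_C·L_C = 0.38 × 4.28823e-08 = 1.62953e-08
Denominator: 6.73542e-05 + 3.75766e-06 + 1.62953e-08 = 7.11281e-05
Responsibility of Process A: 6.73542e-05 / 7.11281e-05 ≈ 0.9469

0.9469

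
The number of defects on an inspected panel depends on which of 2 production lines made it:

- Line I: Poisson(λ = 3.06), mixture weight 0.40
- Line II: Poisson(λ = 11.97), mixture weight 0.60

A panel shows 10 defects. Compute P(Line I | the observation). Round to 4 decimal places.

0.0059

Posterior ∝ prior × likelihood, so P(k | x) ∝ P(Z=k) f_k(x); normalise over all components.
Component likelihoods at x = 10 defects:
  f_I = e^(−3.06)·3.06^10/10! = 0.000930058
  f_II = e^(−11.97)·11.97^10/10! = 0.105359
Weight by the priors:
  P(Z=I)·f_I = 0.40 × 0.000930058 = 0.000372023
  P(Z=II)·f_II = 0.60 × 0.105359 = 0.0632157
Denominator: 0.000372023 + 0.0632157 = 0.0635877
Responsibility of Line I: 0.000372023 / 0.0635877 ≈ 0.0059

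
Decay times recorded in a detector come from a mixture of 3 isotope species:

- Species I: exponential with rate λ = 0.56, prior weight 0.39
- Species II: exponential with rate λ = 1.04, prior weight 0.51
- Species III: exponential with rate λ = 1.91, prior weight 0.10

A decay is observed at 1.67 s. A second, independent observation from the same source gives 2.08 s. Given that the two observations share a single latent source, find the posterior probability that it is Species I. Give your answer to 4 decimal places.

0.5668

Apply Bayes' rule: the posterior for each component is proportional to its prior times its likelihood at x.
Since both observations come from the same component, the likelihood for component k is f_k(x₁)·f_k(x₂).
  p_I = [0.56·e^(−0.56·1.67) = 0.56·e^(−0.9352) = 0.219804] × [0.174712] = 0.0384023
  p_II = [1.04·e^(−1.04·1.67) = 1.04·e^(−1.7368) = 0.183126] × [0.119555] = 0.0218937
  p_III = [1.91·e^(−1.91·1.67) = 1.91·e^(−3.1897) = 0.0786619] × [0.0359475] = 0.00282769
Unnormalised posteriors:
  w_I·p_I = 0.39 × 0.0384023 = 0.0149769
  w_II·p_II = 0.51 × 0.0218937 = 0.0111658
  w_III·p_III = 0.10 × 0.00282769 = 0.000282769
Sum: 0.0149769 + 0.0111658 + 0.000282769 = 0.0264254
P(Species I | x) ≈ 0.5668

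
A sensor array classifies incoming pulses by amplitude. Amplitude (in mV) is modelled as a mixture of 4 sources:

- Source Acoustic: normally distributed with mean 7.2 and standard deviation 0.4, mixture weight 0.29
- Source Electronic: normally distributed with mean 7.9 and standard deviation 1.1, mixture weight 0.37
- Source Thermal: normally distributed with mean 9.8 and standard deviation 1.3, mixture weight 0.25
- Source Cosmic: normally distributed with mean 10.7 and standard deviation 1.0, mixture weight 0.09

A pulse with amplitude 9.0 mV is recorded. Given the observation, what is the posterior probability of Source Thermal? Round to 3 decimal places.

Posterior ∝ prior × likelihood, so P(k | x) ∝ π_k f_k(x); normalise over all components.
Component likelihoods at x = 9.0 mV:
  p_Acoustic = (1/(0.4·√(2π)))·exp(−(9.0−7.2)²/(2·0.4²)) = 0.997356·exp(-10.12500) = 3.99594e-05
  p_Electronic = (1/(1.1·√(2π)))·exp(−(9.0−7.9)²/(2·1.1²)) = 0.362675·exp(-0.50000) = 0.219973
  p_Thermal = (1/(1.3·√(2π)))·exp(−(9.0−9.8)²/(2·1.3²)) = 0.306879·exp(-0.18935) = 0.253941
  p_Cosmic = (1/(1.0·√(2π)))·exp(−(9.0−10.7)²/(2·1.0²)) = 0.398942·exp(-1.44500) = 0.0940491
Multiply by the mixture weights:
  π_Acoustic·p_Acoustic = 0.29 × 3.99594e-05 = 1.15882e-05
  π_Electronic·p_Electronic = 0.37 × 0.219973 = 0.0813902
  π_Thermal·p_Thermal = 0.25 × 0.253941 = 0.0634853
  π_Cosmic·p_Cosmic = 0.09 × 0.0940491 = 0.00846442
Evidence: 1.15882e-05 + 0.0813902 + 0.0634853 + 0.00846442 = 0.153351
P(Source Thermal | x) ≈ 0.414

0.414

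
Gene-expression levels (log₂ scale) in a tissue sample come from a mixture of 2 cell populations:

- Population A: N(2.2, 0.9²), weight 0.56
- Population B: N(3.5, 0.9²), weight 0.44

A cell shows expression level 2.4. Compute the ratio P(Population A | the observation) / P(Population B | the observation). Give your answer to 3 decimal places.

The posterior odds equal the prior odds times the likelihood ratio: (P(Z=i)/P(Z=j))·(f_i(x)/f_j(x)).
Normal densities:
  L_A = 0.432458
  L_B = 0.210033
Posterior odds = (P(Z=A)·L_A) / (P(Z=B)·L_B) = (0.56·0.432458) / (0.44·0.210033) = 0.242177 / 0.0924144 ≈ 2.621

2.621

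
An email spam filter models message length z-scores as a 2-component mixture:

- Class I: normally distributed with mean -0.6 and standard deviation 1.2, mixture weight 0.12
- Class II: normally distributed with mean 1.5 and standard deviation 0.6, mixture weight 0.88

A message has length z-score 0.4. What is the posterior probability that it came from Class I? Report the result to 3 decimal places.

Apply Bayes' rule: the posterior for each component is proportional to its prior times its likelihood at x.
Evaluate each component's likelihood at the observed value:
  f_I = (1/(1.2·√(2π)))·exp(−(0.4−-0.6)²/(2·1.2²)) = 0.332452·exp(-0.34722) = 0.234927
  f_II = (1/(0.6·√(2π)))·exp(−(0.4−1.5)²/(2·0.6²)) = 0.664904·exp(-1.68056) = 0.123852
Prior × likelihood for each component:
  π_I·f_I = 0.12 × 0.234927 = 0.0281912
  π_II·f_II = 0.88 × 0.123852 = 0.10899
Evidence: 0.0281912 + 0.10899 = 0.137181
P(Class I | 0.4) ≈ 0.206

0.206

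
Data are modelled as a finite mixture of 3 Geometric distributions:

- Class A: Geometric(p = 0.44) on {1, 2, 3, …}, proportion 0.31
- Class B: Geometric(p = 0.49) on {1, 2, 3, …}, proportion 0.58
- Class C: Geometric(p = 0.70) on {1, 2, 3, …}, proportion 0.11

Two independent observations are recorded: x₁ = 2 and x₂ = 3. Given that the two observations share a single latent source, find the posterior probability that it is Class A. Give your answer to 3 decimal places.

0.346

The responsibility of component k is π_k f_k(x) divided by Σ_j π_j f_j(x).
Since both observations come from the same component, the likelihood for component k is f_k(x₁)·f_k(x₂).
  L_A = [0.44·(1−0.44)^1 = 0.44·0.56 = 0.2464] × [0.137984] = 0.0339993
  L_B = [0.49·(1−0.49)^1 = 0.49·0.51 = 0.2499] × [0.127449] = 0.0318495
  L_C = [0.70·(1−0.70)^1 = 0.70·0.3 = 0.21] × [0.063] = 0.01323
Unnormalised posteriors:
  π_A·L_A = 0.31 × 0.0339993 = 0.0105398
  π_B·L_B = 0.58 × 0.0318495 = 0.0184727
  π_C·L_C = 0.11 × 0.01323 = 0.0014553
Marginal: 0.0105398 + 0.0184727 + 0.0014553 = 0.0304678
Responsibility of Class A: 0.0105398 / 0.0304678 ≈ 0.346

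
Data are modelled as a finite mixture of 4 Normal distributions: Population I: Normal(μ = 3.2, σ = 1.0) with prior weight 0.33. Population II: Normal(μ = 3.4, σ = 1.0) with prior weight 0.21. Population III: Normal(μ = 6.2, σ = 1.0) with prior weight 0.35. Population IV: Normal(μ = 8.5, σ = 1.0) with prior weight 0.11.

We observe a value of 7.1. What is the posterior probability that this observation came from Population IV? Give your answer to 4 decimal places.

0.1501

By Bayes' theorem, P(k | x) = w_k f_k(x) / Σ_j w_j f_j(x).
Component likelihoods at x = 7.1:
  f_I = 0.000198655
  f_II = 0.00042478
  f_III = 0.266085
  f_IV = 0.149727
Multiply by the mixture weights:
  w_I·f_I = 0.33 × 0.000198655 = 6.55563e-05
  w_II·f_II = 0.21 × 0.00042478 = 8.92039e-05
  w_III·f_III = 0.35 × 0.266085 = 0.0931298
  w_IV·f_IV = 0.11 × 0.149727 = 0.01647
Denominator: 6.55563e-05 + 8.92039e-05 + 0.0931298 + 0.01647 = 0.109755
Responsibility of Population IV: 0.01647 / 0.109755 ≈ 0.1501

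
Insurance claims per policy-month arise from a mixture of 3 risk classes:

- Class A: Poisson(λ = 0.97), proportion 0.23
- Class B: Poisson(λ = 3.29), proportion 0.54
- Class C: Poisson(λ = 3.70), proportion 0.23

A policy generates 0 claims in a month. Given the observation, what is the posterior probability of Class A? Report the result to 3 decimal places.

0.772

The responsibility of component k is w_k f_k(x) divided by Σ_j w_j f_j(x).
Component likelihoods at x = 0 claims:
  p_A = 0.379083
  p_B = 0.0372538
  p_C = 0.0247235
Weight by the priors:
  w_A·p_A = 0.23 × 0.379083 = 0.0871891
  w_B·p_B = 0.54 × 0.0372538 = 0.0201171
  w_C·p_C = 0.23 × 0.0247235 = 0.00568641
Marginal: 0.0871891 + 0.0201171 + 0.00568641 = 0.112993
So the posterior for Class A is 0.0871891 / 0.112993 ≈ 0.772.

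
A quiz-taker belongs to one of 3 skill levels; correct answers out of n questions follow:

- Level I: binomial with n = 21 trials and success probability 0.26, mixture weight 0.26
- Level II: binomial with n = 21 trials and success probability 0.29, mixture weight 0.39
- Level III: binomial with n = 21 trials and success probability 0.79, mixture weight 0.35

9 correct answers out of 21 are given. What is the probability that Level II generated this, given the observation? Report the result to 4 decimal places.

0.7076

Apply Bayes' rule: the posterior for each component is proportional to its prior times its likelihood at x.
Binomial probabilities:
  f_I = C(21,9)·0.26^9·0.74^12 = 293930·5.4295e-06·0.0269638 = 0.0430313
  f_II = C(21,9)·0.29^9·0.71^12 = 293930·1.45071e-05·0.0164097 = 0.0699723
  f_III = C(21,9)·0.79^9·0.21^12 = 293930·0.119852·7.35583e-09 = 0.000259131
Weight by the priors:
  P(Z=I)·f_I = 0.26 × 0.0430313 = 0.0111881
  P(Z=II)·f_II = 0.39 × 0.0699723 = 0.0272892
  P(Z=III)·f_III = 0.35 × 0.000259131 = 9.06958e-05
Evidence: 0.0111881 + 0.0272892 + 9.06958e-05 = 0.038568
So the posterior for Level II is 0.0272892 / 0.038568 ≈ 0.7076.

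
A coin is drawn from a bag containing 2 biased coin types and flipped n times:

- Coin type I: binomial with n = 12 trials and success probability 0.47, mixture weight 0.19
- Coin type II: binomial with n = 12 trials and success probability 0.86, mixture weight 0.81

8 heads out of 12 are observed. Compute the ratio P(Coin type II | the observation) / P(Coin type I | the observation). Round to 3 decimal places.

Since P(k|x) ∝ π_k f_k(x), the posterior odds are π_i f_i(x) / (π_j f_j(x)).
Evaluate each component's likelihood at the observed value:
  L_I = 0.0930018
  L_II = 0.056899
Posterior odds = (π_II·L_II) / (π_I·L_I) = (0.81·0.056899) / (0.19·0.0930018) = 0.0460882 / 0.0176703 ≈ 2.608

2.608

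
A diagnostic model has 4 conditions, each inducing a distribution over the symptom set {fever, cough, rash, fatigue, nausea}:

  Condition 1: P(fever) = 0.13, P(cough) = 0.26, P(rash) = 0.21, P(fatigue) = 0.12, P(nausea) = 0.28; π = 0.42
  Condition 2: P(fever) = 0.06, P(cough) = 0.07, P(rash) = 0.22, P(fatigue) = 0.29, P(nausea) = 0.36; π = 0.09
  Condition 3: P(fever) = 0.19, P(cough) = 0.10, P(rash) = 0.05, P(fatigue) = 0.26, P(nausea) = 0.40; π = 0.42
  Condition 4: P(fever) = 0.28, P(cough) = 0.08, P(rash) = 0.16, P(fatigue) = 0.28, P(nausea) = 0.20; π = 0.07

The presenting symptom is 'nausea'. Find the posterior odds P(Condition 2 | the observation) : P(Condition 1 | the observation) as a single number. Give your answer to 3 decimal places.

Posterior odds = (w_i f_i(x)) / (w_j f_j(x)); the normalising sum cancels.
Component likelihoods at x = 'nausea':
  L_1 = 0.28
  L_2 = 0.36
  L_3 = 0.4
  L_4 = 0.2
Posterior odds = (w_2·L_2) / (w_1·L_1) = (0.09·0.36) / (0.42·0.28) = 0.0324 / 0.1176 ≈ 0.276

0.276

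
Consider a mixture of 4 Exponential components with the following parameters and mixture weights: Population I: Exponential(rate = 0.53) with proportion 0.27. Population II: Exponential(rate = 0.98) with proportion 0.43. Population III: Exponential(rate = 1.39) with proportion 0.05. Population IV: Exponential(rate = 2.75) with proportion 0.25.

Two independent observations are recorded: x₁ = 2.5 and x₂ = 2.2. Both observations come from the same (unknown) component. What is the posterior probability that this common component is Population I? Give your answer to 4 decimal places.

Apply Bayes' rule: the posterior for each component is proportional to its prior times its likelihood at x.
Since both observations come from the same component, the likelihood for component k is f_k(x₁)·f_k(x₂).
  f_I = [0.53·e^(−0.53·2.5) = 0.53·e^(−1.3250) = 0.140876] × [0.165154] = 0.0232661
  f_II = [0.98·e^(−0.98·2.5) = 0.98·e^(−2.4500) = 0.0845677] × [0.113472] = 0.00959603
  f_III = [1.39·e^(−1.39·2.5) = 1.39·e^(−3.4750) = 0.0430369] × [0.0653044] = 0.0028105
  f_IV = [2.75·e^(−2.75·2.5) = 2.75·e^(−6.8750) = 0.00284157] × [0.00648412] = 1.84251e-05
Multiply by the mixture weights:
  w_I·f_I = 0.27 × 0.0232661 = 0.00628186
  w_II·f_II = 0.43 × 0.00959603 = 0.00412629
  w_III·f_III = 0.05 × 0.0028105 = 0.000140525
  w_IV·f_IV = 0.25 × 1.84251e-05 = 4.60627e-06
Denominator: 0.00628186 + 0.00412629 + 0.000140525 + 4.60627e-06 = 0.0105533
Responsibility of Population I: 0.00628186 / 0.0105533 ≈ 0.5953

0.5953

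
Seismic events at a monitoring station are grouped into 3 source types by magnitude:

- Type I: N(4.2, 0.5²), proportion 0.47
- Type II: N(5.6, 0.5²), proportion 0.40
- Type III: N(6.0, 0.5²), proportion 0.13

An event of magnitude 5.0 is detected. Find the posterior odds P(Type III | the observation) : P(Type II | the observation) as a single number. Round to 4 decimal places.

0.0904

Only the two components matter; the odds are (w_i f_i(x)) / (w_j f_j(x)).
Component likelihoods at x = 5.0:
  L_I = 0.221842
  L_II = 0.388372
  L_III = 0.107982
Odds = (0.13/0.40) × (0.107982/0.388372) = 0.325 × 0.278037 ≈ 0.0904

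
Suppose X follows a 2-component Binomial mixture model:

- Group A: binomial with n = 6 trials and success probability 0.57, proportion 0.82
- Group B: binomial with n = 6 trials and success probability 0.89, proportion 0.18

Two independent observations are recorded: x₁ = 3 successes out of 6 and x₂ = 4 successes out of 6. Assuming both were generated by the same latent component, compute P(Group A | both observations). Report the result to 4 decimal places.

Posterior ∝ prior × likelihood, so P(k | x) ∝ P(Z=k) f_k(x); normalise over all components.
Since both observations come from the same component, the likelihood for component k is f_k(x₁)·f_k(x₂).
  p_A = [C(6,3)·0.57^3·0.43^3 = 20·0.185193·0.079507 = 0.294483] × [0.292771] = 0.0862159
  p_B = [C(6,3)·0.89^3·0.11^3 = 20·0.704969·0.001331 = 0.0187663] × [0.113877] = 0.00213705
Prior × likelihood for each component:
  P(Z=A)·p_A = 0.82 × 0.0862159 = 0.0706971
  P(Z=B)·p_B = 0.18 × 0.00213705 = 0.000384669
Sum: 0.0706971 + 0.000384669 = 0.0710817
So the posterior for Group A is 0.0706971 / 0.0710817 ≈ 0.9946.

0.9946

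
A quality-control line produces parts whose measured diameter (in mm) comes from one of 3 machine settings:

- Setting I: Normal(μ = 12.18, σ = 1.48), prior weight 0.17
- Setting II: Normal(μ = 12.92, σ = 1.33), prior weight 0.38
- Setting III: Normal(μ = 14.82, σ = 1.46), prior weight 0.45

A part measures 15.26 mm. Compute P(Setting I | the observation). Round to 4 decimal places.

0.0358

The responsibility of component k is P(Z=k) f_k(x) divided by Σ_j P(Z=j) f_j(x).
Normal densities:
  p_I = 0.0309176
  p_II = 0.0638091
  p_III = 0.261117
Unnormalised posteriors:
  P(Z=I)·p_I = 0.17 × 0.0309176 = 0.00525599
  P(Z=II)·p_II = 0.38 × 0.0638091 = 0.0242475
  P(Z=III)·p_III = 0.45 × 0.261117 = 0.117503
Evidence: 0.00525599 + 0.0242475 + 0.117503 = 0.147006
P(Setting I | 15.26 mm) ≈ 0.0358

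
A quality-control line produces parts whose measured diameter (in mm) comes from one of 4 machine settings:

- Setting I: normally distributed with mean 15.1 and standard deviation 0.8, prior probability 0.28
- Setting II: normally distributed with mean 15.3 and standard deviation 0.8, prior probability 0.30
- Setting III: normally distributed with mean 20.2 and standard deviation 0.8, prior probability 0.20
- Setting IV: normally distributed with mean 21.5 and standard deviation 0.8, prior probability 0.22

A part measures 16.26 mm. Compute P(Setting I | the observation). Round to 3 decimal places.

P(component k | x) = w_k·f_k(x) / marginal(x), where marginal(x) = Σ_j w_j·f_j(x).
Evaluate each component's likelihood at the observed value:
  L_I = (1/(0.8·√(2π)))·exp(−(16.26−15.1)²/(2·0.8²)) = 0.498678·exp(-1.05125) = 0.174288
  L_II = (1/(0.8·√(2π)))·exp(−(16.26−15.3)²/(2·0.8²)) = 0.498678·exp(-0.72000) = 0.242733
  L_III = (1/(0.8·√(2π)))·exp(−(16.26−20.2)²/(2·0.8²)) = 0.498678·exp(-12.12781) = 2.69636e-06
  L_IV = (1/(0.8·√(2π)))·exp(−(16.26−21.5)²/(2·0.8²)) = 0.498678·exp(-21.45125) = 2.40802e-10
Multiply by the mixture weights:
  w_I·L_I = 0.28 × 0.174288 = 0.0488007
  w_II·L_II = 0.30 × 0.242733 = 0.0728198
  w_III·L_III = 0.20 × 2.69636e-06 = 5.39272e-07
  w_IV·L_IV = 0.22 × 2.40802e-10 = 5.29765e-11
Sum: 0.0488007 + 0.0728198 + 5.39272e-07 + 5.29765e-11 = 0.121621
P(Setting I | data) = 0.0488007 / 0.121621 ≈ 0.401

0.401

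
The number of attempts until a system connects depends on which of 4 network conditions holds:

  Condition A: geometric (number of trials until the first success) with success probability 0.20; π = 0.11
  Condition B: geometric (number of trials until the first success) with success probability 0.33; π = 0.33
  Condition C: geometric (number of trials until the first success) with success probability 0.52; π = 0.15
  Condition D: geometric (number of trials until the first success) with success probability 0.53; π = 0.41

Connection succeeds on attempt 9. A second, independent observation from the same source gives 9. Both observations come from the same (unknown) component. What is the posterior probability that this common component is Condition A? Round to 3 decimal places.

0.673

Apply Bayes' rule: the posterior for each component is proportional to its prior times its likelihood at x.
Since both observations come from the same component, the likelihood for component k is f_k(x₁)·f_k(x₂).
  L_A = [0.20·(1−0.20)^8 = 0.20·0.167772 = 0.0335544] × [0.0335544] = 0.0011259
  L_B = [0.33·(1−0.33)^8 = 0.33·0.0406068 = 0.0134002] × [0.0134002] = 0.000179566
  L_C = [0.52·(1−0.52)^8 = 0.52·0.00281793 = 0.00146532] × [0.00146532] = 2.14717e-06
  L_D = [0.53·(1−0.53)^8 = 0.53·0.00238113 = 0.001262] × [0.001262] = 1.59264e-06
Weight by the priors:
  w_A·L_A = 0.11 × 0.0011259 = 0.000123849
  w_B·L_B = 0.33 × 0.000179566 = 5.92569e-05
  w_C·L_C = 0.15 × 2.14717e-06 = 3.22076e-07
  w_D·L_D = 0.41 × 1.59264e-06 = 6.52982e-07
Normaliser: 0.000123849 + 5.92569e-05 + 3.22076e-07 + 6.52982e-07 = 0.000184081
P(Condition A | x) = 0.000123849 / 0.000184081 ≈ 0.673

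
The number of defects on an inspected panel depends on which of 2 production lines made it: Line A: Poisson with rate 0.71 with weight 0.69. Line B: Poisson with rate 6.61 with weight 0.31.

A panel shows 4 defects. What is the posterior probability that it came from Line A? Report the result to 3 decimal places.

Apply Bayes' rule: the posterior for each component is proportional to its prior times its likelihood at x.
Poisson probabilities:
  L_A = 0.00520563
  L_B = 0.107129
Prior × likelihood for each component:
  P(Z=A)·L_A = 0.69 × 0.00520563 = 0.00359188
  P(Z=B)·L_B = 0.31 × 0.107129 = 0.0332101
Normaliser: 0.00359188 + 0.0332101 = 0.036802
P(Line A | the observation) ≈ 0.098

0.098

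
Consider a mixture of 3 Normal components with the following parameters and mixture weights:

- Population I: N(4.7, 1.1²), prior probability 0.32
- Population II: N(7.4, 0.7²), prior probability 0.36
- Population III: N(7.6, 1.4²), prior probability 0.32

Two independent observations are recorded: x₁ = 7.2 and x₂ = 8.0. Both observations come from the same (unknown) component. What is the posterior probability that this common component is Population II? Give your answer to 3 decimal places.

P(component k | x) = π_k·f_k(x) / marginal(x), where marginal(x) = Σ_j π_j·f_j(x).
Since both observations come from the same component, the likelihood for component k is f_k(x₁)·f_k(x₂).
  L_I = [(1/(1.1·√(2π)))·exp(−(7.2−4.7)²/(2·1.1²)) = 0.362675·exp(-2.58264) = 0.0274087] × [0.00402895] = 0.000110429
  L_II = [(1/(0.7·√(2π)))·exp(−(7.2−7.4)²/(2·0.7²)) = 0.569918·exp(-0.04082) = 0.547124] × [0.394707] = 0.215954
  L_III = [(1/(1.4·√(2π)))·exp(−(7.2−7.6)²/(2·1.4²)) = 0.284959·exp(-0.04082) = 0.273562] × [0.273562] = 0.0748362
Prior × likelihood for each component:
  π_I·L_I = 0.32 × 0.000110429 = 3.53371e-05
  π_II·L_II = 0.36 × 0.215954 = 0.0777434
  π_III·L_III = 0.32 × 0.0748362 = 0.0239476
Evidence: 3.53371e-05 + 0.0777434 + 0.0239476 = 0.101726
Responsibility of Population II: 0.0777434 / 0.101726 ≈ 0.764

0.764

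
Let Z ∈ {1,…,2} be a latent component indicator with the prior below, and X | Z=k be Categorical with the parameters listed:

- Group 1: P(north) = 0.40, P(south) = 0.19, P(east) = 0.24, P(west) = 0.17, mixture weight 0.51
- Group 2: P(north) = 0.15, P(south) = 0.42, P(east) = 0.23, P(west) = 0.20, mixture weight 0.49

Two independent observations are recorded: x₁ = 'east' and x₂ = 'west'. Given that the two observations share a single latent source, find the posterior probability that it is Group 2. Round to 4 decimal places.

The responsibility of component k is π_k f_k(x) divided by Σ_j π_j f_j(x).
Since both observations come from the same component, the likelihood for component k is f_k(x₁)·f_k(x₂).
  f_1 = [P(east | comp) = 0.24] × [0.17] = 0.0408
  f_2 = [P(east | comp) = 0.23] × [0.2] = 0.046
Multiply by the mixture weights:
  π_1·f_1 = 0.51 × 0.0408 = 0.020808
  π_2·f_2 = 0.49 × 0.046 = 0.02254
Normaliser: 0.020808 + 0.02254 = 0.043348
So the posterior for Group 2 is 0.02254 / 0.043348 ≈ 0.5200.

0.5200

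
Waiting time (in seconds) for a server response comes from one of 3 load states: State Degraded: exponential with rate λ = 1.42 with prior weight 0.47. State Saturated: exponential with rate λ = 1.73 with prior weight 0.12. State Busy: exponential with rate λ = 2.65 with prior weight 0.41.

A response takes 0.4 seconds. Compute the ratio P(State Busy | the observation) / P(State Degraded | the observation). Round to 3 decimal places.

0.995

The posterior odds equal the prior odds times the likelihood ratio: (P(Z=i)/P(Z=j))·(f_i(x)/f_j(x)).
Exponential densities:
  p_Degraded = 1.42·e^(−1.42·0.4) = 1.42·e^(−0.5680) = 0.804654
  p_Saturated = 1.73·e^(−1.73·0.4) = 1.73·e^(−0.6920) = 0.865993
  p_Busy = 2.65·e^(−2.65·0.4) = 2.65·e^(−1.0600) = 0.918108
Posterior odds = (P(Z=Busy)·p_Busy) / (P(Z=Degraded)·p_Degraded) = (0.41·0.918108) / (0.47·0.804654) = 0.376424 / 0.378187 ≈ 0.995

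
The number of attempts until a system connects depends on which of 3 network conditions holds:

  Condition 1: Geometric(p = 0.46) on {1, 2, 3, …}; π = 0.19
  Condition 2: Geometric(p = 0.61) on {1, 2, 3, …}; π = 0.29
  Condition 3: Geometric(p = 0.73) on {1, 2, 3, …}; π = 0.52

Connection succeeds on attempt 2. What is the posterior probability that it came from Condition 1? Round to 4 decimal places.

0.2158

The responsibility of component k is π_k f_k(x) divided by Σ_j π_j f_j(x).
Evaluate each component's likelihood at the observed value:
  f_1 = 0.2484
  f_2 = 0.2379
  f_3 = 0.1971
Multiply by the mixture weights:
  π_1·f_1 = 0.19 × 0.2484 = 0.047196
  π_2·f_2 = 0.29 × 0.2379 = 0.068991
  π_3·f_3 = 0.52 × 0.1971 = 0.102492
Marginal: 0.047196 + 0.068991 + 0.102492 = 0.218679
Responsibility of Condition 1: 0.047196 / 0.218679 ≈ 0.2158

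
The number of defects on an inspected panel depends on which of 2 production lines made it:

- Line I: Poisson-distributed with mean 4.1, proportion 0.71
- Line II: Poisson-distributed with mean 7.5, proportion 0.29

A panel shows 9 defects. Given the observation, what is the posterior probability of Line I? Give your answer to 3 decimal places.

The responsibility of component k is P(Z=k) f_k(x) divided by Σ_j P(Z=j) f_j(x).
Poisson probabilities:
  L_I = 0.0149515
  L_II = 0.11444
Unnormalised posteriors:
  P(Z=I)·L_I = 0.71 × 0.0149515 = 0.0106156
  P(Z=II)·L_II = 0.29 × 0.11444 = 0.0331877
Denominator: 0.0106156 + 0.0331877 = 0.0438033
Responsibility of Line I: 0.0106156 / 0.0438033 ≈ 0.242

0.242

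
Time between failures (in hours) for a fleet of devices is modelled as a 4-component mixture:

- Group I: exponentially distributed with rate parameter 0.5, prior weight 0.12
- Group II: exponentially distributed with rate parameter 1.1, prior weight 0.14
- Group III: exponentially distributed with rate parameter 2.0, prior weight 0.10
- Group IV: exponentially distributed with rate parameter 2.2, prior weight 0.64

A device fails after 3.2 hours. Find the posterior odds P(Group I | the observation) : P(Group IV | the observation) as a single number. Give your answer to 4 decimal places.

Only the two components matter; the odds are (P(Z=i) f_i(x)) / (P(Z=j) f_j(x)).
Evaluate each component's likelihood at the observed value:
  p_I = 0.5·e^(−0.5·3.2) = 0.5·e^(−1.6000) = 0.100948
  p_II = 1.1·e^(−1.1·3.2) = 1.1·e^(−3.5200) = 0.0325594
  p_III = 2.0·e^(−2.0·3.2) = 2.0·e^(−6.4000) = 0.00332311
  p_IV = 2.2·e^(−2.2·3.2) = 2.2·e^(−7.0400) = 0.00192748
Odds = (0.12/0.64) × (0.100948/0.00192748) = 0.1875 × 52.3732 ≈ 9.8200

9.8200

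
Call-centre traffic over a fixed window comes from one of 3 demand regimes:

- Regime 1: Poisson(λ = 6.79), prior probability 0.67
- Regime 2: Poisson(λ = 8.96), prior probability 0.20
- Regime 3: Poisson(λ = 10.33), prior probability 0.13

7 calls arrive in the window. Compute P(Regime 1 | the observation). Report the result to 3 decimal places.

The responsibility of component k is π_k f_k(x) divided by Σ_j π_j f_j(x).
Evaluate each component's likelihood at the observed value:
  f_1 = 0.148525
  f_2 = 0.118154
  f_3 = 0.0812849
Multiply by the mixture weights:
  π_1·f_1 = 0.67 × 0.148525 = 0.0995115
  π_2·f_2 = 0.20 × 0.118154 = 0.0236307
  π_3·f_3 = 0.13 × 0.0812849 = 0.010567
Denominator: 0.0995115 + 0.0236307 + 0.010567 = 0.133709
P(Regime 1 | x) ≈ 0.744

0.744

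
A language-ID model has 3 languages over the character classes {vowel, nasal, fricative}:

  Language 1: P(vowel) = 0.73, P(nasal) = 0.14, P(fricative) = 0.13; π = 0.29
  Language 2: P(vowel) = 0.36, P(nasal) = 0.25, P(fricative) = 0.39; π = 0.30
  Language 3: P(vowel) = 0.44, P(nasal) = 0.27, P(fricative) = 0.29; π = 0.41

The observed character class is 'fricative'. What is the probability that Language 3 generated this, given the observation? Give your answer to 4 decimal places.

0.4346

By Bayes' theorem, P(k | x) = π_k f_k(x) / Σ_j π_j f_j(x).
Evaluate each component's likelihood at the observed value:
  f_1 = 0.13
  f_2 = 0.39
  f_3 = 0.29
Weight by the priors:
  π_1·f_1 = 0.29 × 0.13 = 0.0377
  π_2·f_2 = 0.30 × 0.39 = 0.117
  π_3·f_3 = 0.41 × 0.29 = 0.1189
Sum: 0.0377 + 0.117 + 0.1189 = 0.2736
P(Language 3 | x) = 0.1189 / 0.2736 ≈ 0.4346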